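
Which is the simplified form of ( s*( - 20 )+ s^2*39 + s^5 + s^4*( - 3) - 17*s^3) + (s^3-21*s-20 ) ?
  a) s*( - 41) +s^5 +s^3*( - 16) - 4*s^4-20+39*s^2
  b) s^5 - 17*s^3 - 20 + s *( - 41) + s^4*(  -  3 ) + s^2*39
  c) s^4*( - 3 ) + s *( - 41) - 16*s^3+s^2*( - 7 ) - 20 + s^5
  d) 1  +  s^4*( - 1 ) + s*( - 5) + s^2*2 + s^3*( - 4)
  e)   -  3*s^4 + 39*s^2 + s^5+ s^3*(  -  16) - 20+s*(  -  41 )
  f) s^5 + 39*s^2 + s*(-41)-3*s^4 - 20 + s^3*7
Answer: e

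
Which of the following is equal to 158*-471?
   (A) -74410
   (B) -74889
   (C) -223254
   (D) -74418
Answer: D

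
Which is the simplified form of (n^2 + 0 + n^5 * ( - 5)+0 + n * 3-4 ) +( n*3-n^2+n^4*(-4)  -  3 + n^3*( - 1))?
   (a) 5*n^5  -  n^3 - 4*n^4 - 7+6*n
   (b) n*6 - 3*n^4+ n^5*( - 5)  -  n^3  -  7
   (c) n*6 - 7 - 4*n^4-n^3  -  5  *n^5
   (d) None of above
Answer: c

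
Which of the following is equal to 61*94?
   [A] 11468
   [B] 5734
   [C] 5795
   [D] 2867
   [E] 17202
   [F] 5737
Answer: B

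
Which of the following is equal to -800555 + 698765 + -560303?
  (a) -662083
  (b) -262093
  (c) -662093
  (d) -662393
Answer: c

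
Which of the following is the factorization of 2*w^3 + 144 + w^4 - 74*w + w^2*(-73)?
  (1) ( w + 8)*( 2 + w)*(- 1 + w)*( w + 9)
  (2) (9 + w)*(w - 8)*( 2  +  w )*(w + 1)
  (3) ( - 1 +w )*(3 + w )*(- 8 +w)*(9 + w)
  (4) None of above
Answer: 4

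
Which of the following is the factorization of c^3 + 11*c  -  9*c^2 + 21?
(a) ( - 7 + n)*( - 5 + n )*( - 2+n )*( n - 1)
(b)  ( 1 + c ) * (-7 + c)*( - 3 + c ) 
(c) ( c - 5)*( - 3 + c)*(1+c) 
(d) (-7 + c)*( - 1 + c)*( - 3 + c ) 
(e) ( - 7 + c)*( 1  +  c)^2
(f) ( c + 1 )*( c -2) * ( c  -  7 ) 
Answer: b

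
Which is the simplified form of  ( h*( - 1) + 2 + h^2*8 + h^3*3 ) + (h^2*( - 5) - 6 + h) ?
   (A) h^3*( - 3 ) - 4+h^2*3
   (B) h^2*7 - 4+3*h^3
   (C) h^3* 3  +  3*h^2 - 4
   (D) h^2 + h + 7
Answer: C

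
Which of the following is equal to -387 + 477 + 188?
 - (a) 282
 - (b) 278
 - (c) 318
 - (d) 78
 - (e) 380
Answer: b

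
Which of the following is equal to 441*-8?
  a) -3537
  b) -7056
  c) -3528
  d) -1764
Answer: c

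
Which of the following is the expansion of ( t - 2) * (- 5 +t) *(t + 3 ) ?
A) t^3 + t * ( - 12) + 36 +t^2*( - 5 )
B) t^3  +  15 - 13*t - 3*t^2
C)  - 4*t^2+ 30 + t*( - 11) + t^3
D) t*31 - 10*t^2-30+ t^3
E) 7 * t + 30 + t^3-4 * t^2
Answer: C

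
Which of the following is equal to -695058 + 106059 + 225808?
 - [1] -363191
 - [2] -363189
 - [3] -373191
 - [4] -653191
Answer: 1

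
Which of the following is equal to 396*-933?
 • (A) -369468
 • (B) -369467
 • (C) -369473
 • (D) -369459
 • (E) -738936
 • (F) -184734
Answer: A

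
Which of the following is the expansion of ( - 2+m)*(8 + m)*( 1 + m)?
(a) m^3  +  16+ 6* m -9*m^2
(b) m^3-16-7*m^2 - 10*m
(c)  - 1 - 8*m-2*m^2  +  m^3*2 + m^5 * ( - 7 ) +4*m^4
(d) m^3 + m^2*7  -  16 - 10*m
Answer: d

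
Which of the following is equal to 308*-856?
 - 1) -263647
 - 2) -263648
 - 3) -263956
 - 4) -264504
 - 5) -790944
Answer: 2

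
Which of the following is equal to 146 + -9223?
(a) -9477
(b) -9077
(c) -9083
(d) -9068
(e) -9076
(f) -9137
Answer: b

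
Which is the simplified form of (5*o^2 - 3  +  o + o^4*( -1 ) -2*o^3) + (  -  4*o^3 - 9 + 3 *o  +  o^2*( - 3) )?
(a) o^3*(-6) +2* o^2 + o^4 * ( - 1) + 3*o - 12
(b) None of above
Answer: b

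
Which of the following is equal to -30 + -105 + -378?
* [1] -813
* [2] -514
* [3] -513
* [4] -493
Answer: 3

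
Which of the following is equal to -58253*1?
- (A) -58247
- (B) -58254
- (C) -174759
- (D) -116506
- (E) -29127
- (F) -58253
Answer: F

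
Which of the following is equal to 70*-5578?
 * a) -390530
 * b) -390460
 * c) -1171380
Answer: b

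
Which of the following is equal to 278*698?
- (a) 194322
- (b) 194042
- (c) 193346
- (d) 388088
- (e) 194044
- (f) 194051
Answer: e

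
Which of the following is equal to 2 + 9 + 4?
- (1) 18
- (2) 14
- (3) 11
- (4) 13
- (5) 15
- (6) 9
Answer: 5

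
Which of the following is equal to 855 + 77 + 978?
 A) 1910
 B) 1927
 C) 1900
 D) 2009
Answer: A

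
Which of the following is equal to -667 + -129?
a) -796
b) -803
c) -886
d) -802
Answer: a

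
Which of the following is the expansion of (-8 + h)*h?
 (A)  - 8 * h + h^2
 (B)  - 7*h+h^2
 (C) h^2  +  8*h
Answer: A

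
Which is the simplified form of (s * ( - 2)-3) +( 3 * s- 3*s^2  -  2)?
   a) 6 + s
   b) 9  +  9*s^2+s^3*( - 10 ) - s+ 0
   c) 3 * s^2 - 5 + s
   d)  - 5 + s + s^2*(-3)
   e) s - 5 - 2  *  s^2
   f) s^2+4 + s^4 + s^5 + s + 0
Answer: d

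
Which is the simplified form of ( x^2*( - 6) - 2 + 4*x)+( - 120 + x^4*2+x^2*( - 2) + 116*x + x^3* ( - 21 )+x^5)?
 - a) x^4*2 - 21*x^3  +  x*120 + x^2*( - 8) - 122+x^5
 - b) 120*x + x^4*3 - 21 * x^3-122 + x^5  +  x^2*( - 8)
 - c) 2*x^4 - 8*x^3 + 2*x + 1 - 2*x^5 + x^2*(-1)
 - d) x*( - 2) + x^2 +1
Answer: a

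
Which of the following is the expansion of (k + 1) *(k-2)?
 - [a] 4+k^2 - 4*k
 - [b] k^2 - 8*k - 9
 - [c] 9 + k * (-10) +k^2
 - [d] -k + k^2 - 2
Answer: d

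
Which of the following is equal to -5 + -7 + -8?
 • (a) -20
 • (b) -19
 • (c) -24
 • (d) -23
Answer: a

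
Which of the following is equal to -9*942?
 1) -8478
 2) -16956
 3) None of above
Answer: 1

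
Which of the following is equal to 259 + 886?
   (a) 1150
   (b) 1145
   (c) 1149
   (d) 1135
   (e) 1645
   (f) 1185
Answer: b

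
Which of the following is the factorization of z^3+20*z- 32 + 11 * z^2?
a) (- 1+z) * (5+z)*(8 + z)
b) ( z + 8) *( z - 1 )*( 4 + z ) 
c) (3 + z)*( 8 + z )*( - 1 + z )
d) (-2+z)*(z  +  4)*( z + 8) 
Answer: b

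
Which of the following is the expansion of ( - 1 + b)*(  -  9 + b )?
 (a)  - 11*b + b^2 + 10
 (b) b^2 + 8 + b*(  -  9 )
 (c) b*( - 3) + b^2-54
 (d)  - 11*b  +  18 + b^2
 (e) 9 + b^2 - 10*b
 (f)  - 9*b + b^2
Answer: e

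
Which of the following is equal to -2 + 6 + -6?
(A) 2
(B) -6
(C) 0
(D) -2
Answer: D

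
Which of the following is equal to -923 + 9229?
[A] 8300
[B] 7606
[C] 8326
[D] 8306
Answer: D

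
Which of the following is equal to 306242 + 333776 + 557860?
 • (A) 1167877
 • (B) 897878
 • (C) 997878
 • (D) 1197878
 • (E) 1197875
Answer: D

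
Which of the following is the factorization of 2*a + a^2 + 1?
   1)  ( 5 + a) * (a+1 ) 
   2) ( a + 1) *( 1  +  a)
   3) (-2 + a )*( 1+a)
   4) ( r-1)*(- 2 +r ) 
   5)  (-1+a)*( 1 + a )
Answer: 2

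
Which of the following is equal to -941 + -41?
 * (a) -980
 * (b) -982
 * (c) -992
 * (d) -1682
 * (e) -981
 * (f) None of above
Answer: b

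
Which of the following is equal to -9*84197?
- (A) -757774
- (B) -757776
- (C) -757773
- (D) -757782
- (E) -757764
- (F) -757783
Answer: C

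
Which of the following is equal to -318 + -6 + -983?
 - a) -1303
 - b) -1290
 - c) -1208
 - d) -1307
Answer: d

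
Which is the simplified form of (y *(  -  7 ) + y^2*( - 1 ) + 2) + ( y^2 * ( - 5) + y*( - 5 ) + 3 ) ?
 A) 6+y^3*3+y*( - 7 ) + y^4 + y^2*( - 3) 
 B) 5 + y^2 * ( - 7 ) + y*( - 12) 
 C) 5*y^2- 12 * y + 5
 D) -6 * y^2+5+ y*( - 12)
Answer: D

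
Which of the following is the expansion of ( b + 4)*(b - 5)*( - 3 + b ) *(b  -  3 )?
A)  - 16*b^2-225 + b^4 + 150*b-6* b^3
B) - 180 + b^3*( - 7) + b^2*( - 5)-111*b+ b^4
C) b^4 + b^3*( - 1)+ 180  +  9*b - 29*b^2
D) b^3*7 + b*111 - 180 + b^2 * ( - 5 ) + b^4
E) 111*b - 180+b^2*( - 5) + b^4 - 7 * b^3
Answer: E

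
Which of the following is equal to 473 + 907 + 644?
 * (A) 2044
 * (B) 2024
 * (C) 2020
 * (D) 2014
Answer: B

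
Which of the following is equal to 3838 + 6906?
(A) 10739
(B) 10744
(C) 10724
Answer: B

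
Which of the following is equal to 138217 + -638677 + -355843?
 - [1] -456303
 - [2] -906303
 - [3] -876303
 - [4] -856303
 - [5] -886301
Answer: 4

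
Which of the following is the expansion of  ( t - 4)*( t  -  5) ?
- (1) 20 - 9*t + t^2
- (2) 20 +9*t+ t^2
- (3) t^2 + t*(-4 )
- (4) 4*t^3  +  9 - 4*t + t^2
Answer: 1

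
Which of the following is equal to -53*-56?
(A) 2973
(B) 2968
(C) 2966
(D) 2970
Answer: B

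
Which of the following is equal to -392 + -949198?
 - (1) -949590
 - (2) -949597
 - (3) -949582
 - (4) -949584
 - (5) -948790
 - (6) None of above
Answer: 1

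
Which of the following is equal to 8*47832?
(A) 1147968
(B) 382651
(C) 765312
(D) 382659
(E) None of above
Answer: E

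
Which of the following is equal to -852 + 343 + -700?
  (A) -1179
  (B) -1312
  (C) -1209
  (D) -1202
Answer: C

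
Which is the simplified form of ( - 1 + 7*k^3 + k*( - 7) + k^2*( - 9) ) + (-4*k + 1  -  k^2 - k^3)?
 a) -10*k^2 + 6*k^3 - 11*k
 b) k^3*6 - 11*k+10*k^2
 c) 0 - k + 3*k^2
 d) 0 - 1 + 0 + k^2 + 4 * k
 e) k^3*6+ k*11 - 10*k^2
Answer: a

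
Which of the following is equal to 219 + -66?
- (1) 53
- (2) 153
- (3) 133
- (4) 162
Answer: 2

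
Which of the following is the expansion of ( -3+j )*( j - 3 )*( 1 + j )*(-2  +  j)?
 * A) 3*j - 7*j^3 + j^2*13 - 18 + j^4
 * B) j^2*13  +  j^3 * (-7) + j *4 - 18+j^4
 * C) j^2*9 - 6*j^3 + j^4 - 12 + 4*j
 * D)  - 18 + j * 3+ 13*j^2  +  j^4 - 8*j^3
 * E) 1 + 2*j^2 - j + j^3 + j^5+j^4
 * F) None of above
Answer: A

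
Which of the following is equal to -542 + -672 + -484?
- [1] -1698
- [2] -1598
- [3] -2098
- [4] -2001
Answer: 1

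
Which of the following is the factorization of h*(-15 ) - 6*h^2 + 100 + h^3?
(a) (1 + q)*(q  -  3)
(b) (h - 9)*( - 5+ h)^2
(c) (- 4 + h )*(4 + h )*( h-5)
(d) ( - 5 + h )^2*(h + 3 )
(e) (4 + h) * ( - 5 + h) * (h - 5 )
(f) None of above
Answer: e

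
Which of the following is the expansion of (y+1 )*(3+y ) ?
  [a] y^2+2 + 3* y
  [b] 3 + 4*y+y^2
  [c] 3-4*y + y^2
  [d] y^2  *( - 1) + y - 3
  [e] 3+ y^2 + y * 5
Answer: b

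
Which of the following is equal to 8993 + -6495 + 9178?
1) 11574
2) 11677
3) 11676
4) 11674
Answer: 3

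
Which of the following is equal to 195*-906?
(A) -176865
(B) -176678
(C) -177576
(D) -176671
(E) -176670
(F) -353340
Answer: E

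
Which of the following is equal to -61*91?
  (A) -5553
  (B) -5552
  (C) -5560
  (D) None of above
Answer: D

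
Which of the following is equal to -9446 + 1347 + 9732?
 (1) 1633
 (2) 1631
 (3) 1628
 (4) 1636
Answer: 1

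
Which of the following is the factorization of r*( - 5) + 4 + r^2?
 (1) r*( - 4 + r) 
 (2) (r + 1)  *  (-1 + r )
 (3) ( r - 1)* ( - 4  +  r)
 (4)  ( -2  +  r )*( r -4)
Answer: 3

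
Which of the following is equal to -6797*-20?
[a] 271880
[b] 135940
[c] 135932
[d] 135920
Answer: b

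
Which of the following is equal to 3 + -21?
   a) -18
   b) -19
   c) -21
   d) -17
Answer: a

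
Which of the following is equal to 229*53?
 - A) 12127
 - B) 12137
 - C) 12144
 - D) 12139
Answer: B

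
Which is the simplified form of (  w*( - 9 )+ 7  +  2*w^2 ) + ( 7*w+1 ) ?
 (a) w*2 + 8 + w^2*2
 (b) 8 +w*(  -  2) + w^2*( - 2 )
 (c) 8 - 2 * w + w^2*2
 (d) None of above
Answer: c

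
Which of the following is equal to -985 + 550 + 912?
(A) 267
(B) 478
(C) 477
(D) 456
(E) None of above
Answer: C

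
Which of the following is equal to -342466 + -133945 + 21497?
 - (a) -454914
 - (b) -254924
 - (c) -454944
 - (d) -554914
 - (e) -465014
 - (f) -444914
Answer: a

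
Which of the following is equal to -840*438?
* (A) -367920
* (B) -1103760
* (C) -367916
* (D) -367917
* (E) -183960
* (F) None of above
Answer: A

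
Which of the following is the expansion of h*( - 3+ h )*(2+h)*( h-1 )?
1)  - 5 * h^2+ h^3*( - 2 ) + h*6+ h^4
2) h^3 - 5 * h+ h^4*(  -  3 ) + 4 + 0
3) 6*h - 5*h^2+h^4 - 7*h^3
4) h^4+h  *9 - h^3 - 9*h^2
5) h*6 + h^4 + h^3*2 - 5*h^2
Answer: 1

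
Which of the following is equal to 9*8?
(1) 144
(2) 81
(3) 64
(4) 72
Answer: 4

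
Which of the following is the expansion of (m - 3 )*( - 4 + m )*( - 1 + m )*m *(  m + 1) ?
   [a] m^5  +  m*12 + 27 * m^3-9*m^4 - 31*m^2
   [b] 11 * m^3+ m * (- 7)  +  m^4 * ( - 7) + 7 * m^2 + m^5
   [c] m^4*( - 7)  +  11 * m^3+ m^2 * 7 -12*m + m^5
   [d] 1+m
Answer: c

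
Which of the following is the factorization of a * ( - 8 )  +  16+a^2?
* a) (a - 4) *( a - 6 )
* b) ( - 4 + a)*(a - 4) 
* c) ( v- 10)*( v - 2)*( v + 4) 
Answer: b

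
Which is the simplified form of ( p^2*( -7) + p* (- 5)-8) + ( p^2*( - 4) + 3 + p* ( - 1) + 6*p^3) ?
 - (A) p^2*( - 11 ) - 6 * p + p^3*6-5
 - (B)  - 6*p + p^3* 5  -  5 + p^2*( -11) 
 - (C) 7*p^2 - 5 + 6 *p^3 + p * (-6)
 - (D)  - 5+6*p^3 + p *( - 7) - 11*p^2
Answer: A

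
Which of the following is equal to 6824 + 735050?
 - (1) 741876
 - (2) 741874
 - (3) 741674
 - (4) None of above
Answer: 2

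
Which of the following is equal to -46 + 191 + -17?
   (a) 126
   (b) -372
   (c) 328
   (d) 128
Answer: d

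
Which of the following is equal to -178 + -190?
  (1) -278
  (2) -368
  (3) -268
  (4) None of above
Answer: 2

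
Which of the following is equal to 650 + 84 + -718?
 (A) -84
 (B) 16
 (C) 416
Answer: B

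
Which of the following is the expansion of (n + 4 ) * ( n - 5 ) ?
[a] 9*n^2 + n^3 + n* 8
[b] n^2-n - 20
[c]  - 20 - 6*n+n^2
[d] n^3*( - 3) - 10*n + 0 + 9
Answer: b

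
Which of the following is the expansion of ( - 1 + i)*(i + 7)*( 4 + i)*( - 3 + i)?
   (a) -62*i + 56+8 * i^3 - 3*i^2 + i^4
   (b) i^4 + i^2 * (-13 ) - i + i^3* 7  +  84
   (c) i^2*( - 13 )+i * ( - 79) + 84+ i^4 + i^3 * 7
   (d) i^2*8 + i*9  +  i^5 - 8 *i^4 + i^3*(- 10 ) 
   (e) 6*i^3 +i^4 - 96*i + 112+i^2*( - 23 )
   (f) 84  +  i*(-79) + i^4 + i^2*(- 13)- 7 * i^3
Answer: c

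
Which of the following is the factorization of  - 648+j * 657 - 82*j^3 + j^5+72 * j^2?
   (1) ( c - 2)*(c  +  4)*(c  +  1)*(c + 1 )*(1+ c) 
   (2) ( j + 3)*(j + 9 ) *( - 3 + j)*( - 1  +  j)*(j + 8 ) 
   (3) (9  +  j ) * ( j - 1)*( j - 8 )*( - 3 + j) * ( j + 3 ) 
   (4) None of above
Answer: 3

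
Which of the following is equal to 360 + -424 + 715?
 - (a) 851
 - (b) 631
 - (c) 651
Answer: c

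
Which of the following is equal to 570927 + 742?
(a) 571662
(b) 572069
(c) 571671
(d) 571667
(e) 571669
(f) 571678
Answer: e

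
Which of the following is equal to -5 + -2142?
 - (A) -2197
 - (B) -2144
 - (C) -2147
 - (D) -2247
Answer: C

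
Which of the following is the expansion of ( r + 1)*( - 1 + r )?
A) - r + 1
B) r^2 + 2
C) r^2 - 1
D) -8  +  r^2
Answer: C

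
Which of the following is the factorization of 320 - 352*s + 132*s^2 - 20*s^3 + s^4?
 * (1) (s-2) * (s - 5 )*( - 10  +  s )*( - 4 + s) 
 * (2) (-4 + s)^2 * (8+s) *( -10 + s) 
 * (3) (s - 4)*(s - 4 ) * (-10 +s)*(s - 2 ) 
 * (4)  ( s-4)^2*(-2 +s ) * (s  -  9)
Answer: 3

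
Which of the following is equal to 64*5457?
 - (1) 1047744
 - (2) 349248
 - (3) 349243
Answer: 2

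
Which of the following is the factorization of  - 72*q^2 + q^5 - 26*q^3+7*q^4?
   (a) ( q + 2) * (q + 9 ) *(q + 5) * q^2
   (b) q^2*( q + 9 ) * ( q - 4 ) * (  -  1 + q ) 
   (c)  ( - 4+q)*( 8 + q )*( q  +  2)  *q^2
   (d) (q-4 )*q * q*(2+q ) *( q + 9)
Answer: d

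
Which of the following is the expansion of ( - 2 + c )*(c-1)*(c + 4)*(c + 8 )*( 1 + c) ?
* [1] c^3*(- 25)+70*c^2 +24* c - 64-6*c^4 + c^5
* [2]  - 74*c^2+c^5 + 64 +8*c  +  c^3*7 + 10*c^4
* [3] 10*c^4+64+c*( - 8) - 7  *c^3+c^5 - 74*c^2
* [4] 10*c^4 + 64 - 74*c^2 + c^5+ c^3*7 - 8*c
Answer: 4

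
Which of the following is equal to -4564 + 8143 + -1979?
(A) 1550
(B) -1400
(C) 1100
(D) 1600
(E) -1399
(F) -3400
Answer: D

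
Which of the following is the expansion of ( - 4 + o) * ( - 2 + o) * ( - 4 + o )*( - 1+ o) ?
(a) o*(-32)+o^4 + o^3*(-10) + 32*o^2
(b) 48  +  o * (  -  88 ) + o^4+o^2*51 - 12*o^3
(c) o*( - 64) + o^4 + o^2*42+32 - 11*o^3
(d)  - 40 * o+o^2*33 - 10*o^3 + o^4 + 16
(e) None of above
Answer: c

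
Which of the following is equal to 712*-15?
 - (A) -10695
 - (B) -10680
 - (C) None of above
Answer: B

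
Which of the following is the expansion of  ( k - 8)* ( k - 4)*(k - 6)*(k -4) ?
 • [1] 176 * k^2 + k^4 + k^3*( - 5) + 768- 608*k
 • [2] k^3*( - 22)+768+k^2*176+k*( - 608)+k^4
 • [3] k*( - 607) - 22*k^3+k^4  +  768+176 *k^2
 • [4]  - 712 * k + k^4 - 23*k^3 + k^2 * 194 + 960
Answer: 2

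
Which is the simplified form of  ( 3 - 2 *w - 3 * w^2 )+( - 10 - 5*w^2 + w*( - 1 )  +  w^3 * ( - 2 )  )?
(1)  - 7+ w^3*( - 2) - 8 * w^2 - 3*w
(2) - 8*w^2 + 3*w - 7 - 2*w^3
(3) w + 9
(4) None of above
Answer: 1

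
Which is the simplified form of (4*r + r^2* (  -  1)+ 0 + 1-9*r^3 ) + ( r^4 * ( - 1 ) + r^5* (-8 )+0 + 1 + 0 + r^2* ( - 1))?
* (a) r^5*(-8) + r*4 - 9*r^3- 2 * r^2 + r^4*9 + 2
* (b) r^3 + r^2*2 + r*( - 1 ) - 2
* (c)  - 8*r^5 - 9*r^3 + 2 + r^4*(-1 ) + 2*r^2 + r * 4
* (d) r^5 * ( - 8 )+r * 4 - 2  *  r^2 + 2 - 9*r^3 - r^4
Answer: d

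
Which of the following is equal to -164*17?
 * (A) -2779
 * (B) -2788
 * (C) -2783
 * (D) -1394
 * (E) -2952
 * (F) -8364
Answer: B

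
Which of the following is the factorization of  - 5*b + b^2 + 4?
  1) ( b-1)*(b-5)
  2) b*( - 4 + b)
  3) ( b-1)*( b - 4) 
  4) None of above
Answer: 3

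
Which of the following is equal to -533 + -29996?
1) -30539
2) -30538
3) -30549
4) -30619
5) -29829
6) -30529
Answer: 6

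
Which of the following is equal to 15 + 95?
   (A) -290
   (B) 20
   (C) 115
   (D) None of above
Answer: D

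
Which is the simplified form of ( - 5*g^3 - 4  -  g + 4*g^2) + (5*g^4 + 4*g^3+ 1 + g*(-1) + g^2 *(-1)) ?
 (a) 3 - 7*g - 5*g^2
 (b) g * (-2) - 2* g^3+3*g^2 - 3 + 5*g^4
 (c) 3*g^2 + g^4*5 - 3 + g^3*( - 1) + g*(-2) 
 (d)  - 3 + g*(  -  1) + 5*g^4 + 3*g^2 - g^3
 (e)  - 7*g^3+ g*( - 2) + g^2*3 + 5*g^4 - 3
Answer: c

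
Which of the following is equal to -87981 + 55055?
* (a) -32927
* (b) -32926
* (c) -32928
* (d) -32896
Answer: b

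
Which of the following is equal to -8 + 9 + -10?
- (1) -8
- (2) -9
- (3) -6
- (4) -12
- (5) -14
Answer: 2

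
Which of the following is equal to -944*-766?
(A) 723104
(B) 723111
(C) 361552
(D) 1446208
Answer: A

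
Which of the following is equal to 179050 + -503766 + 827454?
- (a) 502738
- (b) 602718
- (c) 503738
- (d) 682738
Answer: a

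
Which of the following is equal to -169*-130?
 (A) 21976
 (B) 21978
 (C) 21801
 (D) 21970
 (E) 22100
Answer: D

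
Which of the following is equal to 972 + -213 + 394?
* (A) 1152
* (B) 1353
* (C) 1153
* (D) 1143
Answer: C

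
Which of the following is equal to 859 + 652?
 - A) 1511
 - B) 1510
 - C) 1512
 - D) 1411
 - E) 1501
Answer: A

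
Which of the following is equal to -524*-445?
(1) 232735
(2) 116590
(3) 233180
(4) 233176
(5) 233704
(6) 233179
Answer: 3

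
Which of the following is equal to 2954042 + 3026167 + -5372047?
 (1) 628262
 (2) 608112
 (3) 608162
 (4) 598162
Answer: 3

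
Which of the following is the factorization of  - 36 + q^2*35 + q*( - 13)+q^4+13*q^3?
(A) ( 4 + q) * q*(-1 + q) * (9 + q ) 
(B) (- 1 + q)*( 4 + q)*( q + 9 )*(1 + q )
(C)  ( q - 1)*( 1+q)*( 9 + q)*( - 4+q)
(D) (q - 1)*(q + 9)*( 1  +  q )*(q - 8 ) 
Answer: B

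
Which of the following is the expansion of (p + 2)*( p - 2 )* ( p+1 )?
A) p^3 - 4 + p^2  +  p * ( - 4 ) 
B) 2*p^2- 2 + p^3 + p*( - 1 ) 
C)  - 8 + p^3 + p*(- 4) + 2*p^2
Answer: A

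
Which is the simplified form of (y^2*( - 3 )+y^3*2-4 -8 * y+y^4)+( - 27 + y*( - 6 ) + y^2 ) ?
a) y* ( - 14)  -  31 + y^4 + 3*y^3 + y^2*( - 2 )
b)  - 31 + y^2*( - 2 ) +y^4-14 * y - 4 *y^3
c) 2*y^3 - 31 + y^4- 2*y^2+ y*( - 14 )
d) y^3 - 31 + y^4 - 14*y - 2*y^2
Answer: c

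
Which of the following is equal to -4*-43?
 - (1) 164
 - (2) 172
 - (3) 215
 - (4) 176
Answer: 2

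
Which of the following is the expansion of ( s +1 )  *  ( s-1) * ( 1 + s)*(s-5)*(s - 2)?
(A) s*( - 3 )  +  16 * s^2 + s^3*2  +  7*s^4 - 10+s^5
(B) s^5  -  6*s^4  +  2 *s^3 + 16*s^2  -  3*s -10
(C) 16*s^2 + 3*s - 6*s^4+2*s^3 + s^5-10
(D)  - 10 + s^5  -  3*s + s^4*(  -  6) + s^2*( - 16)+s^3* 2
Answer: B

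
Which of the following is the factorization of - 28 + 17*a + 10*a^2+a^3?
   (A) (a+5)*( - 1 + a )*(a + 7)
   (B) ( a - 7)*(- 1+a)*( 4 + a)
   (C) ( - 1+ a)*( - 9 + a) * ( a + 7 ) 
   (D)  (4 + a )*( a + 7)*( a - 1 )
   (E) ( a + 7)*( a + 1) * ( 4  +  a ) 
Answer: D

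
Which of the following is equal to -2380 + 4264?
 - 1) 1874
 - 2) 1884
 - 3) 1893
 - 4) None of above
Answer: 2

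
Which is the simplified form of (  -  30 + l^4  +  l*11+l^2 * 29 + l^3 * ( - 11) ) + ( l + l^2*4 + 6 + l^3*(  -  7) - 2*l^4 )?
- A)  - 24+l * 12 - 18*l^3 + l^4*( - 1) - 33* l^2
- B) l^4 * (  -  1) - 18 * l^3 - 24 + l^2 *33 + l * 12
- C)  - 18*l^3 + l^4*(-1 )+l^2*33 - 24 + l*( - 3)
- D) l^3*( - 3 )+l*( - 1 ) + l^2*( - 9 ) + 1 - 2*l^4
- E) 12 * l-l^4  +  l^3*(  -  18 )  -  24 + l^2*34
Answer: B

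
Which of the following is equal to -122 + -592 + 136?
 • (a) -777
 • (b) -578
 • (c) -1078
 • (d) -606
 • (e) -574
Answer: b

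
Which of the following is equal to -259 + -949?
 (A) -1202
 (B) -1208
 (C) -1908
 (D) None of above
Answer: B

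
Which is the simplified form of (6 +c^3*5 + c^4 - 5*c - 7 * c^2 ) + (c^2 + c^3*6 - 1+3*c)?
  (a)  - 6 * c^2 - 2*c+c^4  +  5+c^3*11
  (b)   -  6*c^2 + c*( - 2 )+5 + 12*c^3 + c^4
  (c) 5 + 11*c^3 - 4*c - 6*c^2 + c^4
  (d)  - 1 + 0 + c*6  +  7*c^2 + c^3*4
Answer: a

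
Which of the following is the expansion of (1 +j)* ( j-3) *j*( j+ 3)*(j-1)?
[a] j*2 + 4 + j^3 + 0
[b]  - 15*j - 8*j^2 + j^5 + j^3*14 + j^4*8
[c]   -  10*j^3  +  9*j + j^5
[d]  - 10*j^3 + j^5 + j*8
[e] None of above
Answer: c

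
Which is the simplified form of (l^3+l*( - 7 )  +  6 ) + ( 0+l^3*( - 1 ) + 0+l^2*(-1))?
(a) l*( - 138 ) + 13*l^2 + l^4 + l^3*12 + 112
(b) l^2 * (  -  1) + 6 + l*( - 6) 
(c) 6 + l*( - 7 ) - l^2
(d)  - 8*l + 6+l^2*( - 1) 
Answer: c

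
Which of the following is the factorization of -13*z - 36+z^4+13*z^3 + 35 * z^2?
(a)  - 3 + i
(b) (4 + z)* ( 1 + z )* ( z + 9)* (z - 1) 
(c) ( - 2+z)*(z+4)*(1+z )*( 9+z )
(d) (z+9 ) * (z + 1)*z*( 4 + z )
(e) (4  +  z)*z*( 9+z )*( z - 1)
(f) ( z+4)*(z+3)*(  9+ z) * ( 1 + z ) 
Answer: b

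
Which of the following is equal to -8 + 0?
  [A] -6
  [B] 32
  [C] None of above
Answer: C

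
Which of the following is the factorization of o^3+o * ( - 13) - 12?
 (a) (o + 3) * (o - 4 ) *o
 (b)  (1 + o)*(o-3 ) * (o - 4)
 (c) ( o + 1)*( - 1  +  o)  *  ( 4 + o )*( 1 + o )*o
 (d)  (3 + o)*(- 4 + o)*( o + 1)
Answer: d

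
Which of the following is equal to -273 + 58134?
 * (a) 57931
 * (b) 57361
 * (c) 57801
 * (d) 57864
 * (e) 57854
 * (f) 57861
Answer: f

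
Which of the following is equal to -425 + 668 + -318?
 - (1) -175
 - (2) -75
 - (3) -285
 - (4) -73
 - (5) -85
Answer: 2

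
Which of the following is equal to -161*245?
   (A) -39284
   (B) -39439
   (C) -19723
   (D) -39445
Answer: D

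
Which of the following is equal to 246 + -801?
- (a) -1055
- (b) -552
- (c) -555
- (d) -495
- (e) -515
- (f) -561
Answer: c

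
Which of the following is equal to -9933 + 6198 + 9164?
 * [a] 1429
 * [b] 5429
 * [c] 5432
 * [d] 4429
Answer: b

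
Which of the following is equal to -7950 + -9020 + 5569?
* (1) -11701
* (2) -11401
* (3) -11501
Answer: 2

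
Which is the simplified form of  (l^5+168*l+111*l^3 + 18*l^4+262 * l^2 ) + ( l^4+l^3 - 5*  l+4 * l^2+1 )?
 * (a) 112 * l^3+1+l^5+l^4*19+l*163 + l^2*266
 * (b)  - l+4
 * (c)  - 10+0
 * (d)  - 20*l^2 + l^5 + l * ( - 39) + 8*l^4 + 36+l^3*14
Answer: a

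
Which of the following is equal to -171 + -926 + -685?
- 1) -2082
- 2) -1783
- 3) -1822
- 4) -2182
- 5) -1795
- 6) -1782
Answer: 6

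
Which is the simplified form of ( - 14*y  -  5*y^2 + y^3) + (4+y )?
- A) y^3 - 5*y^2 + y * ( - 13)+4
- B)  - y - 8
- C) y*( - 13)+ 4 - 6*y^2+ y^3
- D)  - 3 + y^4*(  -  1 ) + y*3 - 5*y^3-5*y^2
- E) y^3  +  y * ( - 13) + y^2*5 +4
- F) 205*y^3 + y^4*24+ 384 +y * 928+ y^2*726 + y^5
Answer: A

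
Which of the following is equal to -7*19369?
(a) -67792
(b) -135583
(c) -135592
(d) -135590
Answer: b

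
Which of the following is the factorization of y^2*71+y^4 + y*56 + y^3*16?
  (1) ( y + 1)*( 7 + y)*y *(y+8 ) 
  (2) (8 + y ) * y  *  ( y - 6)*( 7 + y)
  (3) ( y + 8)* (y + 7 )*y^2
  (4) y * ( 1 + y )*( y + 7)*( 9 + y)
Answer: 1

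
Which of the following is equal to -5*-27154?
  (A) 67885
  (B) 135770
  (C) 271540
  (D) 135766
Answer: B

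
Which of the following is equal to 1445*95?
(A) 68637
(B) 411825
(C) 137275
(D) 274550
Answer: C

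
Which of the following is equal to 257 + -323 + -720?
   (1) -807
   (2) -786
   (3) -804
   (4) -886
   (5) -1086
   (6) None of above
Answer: 2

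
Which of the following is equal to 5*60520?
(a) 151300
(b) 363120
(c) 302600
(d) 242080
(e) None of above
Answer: c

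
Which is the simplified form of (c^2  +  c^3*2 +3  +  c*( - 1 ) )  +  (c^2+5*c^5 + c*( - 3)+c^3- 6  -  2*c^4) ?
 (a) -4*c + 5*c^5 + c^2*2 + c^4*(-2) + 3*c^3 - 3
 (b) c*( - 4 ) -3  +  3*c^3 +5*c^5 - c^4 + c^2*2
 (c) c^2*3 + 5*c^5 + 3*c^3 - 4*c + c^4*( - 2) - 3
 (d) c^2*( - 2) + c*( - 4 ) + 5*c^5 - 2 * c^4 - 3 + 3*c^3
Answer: a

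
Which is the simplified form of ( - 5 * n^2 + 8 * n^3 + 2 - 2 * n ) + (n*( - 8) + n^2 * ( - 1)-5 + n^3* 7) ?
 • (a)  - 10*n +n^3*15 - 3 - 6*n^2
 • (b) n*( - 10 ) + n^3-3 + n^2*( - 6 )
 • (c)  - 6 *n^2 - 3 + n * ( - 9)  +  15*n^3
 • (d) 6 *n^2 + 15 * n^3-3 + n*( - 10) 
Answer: a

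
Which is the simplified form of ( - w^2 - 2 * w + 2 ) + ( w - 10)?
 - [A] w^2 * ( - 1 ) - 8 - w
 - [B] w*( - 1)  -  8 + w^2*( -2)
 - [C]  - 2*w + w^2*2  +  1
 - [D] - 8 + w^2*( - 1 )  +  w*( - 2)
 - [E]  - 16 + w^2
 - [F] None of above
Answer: A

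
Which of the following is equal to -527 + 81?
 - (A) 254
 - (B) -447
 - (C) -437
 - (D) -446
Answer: D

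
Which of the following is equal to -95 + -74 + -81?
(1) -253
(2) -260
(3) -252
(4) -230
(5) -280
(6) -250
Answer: 6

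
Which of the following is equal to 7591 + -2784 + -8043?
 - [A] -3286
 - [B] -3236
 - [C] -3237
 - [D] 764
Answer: B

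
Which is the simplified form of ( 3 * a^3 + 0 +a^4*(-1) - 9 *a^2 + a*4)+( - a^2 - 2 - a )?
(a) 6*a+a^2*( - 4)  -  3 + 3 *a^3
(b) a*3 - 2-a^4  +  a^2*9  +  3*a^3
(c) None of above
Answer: c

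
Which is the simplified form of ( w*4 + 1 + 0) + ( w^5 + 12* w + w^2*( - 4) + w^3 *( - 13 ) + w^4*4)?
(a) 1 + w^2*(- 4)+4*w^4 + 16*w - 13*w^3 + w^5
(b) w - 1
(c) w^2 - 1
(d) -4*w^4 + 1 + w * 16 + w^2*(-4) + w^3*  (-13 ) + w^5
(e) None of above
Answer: a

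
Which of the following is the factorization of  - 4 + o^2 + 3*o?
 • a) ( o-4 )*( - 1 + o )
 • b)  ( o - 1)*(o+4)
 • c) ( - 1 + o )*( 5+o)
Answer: b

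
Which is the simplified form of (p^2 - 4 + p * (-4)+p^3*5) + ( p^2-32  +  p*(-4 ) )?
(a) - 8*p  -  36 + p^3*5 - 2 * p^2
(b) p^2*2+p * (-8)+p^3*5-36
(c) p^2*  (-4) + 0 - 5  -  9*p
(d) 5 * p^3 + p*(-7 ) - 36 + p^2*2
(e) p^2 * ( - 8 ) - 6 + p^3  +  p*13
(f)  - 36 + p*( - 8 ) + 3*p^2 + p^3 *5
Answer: b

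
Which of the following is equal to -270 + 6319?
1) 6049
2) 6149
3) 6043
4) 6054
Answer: 1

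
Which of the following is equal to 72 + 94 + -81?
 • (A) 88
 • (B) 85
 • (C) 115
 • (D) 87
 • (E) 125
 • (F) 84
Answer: B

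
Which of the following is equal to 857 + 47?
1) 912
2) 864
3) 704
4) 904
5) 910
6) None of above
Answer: 4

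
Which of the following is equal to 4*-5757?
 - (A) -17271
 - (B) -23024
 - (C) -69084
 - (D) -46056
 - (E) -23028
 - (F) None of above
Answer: E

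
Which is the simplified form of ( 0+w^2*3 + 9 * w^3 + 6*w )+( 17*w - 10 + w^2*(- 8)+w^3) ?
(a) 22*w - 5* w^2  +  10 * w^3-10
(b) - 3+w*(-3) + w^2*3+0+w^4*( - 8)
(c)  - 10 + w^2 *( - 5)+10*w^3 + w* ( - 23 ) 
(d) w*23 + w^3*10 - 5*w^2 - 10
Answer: d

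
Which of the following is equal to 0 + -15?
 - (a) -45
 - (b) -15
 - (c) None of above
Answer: b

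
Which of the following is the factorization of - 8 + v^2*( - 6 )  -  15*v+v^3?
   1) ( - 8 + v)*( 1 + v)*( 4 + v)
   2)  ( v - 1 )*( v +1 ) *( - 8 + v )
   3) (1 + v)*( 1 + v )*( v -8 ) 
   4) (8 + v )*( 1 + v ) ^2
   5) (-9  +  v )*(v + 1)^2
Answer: 3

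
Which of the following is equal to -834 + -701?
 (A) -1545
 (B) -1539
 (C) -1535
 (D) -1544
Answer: C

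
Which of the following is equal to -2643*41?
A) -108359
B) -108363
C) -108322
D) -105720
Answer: B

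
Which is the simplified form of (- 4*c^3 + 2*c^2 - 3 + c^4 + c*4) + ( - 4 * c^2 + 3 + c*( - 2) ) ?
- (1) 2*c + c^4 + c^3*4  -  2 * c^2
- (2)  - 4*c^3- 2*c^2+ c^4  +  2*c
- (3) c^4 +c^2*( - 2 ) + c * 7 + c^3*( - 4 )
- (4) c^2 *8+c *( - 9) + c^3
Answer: 2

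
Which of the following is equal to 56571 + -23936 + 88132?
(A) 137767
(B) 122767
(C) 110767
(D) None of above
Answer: D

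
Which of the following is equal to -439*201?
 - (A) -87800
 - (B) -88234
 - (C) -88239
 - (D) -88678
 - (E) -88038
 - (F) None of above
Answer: C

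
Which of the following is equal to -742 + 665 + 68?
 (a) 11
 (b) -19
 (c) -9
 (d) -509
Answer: c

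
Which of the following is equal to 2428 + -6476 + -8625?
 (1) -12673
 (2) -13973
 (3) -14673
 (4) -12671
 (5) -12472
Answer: 1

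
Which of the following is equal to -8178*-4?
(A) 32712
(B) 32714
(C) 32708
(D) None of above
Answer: A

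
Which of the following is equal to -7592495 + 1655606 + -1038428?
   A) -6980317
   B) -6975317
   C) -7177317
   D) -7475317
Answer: B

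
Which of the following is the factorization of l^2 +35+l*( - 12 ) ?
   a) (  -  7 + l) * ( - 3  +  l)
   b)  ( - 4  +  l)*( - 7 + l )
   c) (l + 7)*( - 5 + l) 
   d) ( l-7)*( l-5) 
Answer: d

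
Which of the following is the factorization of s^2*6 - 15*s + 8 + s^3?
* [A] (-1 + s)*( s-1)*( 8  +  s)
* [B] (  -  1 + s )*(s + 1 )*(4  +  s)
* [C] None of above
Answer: A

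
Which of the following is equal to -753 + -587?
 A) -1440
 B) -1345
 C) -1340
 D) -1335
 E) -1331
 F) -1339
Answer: C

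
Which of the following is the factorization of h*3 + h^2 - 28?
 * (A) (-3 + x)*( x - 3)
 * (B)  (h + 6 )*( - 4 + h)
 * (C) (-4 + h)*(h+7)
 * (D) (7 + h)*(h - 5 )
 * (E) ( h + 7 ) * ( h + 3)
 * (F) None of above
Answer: C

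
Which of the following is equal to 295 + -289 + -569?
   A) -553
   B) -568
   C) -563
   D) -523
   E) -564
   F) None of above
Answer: C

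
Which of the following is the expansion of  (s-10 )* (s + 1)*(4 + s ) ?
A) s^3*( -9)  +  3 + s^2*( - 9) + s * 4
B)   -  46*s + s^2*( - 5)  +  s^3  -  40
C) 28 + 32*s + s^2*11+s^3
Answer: B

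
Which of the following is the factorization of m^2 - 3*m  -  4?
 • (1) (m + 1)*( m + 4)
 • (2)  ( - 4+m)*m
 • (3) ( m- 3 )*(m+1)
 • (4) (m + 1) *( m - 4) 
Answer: 4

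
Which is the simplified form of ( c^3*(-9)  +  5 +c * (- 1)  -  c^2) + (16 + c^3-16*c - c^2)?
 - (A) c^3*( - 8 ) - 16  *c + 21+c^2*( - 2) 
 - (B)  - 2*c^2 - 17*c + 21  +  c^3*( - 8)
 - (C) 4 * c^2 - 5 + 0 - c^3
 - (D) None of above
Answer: B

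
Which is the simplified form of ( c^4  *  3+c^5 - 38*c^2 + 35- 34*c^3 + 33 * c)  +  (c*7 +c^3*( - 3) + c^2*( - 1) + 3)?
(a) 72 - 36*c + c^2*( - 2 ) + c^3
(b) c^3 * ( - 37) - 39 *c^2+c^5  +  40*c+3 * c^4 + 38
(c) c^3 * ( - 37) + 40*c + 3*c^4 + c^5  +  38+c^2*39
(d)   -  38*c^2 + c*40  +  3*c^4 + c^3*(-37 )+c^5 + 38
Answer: b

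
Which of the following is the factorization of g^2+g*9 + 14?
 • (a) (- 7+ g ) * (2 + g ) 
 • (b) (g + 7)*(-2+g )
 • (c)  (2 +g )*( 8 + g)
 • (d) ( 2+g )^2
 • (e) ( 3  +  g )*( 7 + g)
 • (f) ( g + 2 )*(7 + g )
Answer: f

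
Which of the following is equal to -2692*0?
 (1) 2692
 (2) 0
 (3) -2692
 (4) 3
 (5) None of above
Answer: 2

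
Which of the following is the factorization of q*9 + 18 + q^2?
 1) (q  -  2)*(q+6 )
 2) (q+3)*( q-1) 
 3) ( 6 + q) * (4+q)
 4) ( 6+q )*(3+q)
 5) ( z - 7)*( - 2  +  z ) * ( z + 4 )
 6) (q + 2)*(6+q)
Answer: 4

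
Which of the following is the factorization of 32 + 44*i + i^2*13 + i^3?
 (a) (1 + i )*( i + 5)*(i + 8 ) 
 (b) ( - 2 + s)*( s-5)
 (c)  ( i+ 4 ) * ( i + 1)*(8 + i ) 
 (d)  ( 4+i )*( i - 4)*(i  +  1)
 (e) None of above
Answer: c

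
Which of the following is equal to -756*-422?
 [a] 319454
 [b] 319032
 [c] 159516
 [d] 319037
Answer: b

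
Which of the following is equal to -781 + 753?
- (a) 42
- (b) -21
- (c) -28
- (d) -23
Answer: c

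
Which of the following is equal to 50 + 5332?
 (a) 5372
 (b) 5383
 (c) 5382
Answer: c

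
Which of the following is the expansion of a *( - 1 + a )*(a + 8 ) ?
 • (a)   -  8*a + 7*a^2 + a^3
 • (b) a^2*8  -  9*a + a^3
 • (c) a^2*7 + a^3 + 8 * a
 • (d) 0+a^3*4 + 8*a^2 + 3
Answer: a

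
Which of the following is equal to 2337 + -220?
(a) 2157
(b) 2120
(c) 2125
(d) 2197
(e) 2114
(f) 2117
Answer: f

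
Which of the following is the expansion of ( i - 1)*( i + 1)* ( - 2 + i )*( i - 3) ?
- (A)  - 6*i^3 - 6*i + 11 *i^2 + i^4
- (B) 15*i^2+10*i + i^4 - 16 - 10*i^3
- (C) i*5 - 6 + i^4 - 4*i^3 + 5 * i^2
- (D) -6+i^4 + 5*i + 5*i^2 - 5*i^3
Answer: D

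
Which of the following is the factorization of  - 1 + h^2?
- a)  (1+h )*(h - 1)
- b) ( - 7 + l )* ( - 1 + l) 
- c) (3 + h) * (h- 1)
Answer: a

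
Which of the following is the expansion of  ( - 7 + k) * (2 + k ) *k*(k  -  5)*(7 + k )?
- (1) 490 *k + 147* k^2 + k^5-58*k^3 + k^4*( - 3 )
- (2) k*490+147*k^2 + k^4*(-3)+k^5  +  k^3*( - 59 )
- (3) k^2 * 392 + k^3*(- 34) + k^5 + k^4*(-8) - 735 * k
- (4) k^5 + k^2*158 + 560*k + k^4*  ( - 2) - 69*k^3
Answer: 2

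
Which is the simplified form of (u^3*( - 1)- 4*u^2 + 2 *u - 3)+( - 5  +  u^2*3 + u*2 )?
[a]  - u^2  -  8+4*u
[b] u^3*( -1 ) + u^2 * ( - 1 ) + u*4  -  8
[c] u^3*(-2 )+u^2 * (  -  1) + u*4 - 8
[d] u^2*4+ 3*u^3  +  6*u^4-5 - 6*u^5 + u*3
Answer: b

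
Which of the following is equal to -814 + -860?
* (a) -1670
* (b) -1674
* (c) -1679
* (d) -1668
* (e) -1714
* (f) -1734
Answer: b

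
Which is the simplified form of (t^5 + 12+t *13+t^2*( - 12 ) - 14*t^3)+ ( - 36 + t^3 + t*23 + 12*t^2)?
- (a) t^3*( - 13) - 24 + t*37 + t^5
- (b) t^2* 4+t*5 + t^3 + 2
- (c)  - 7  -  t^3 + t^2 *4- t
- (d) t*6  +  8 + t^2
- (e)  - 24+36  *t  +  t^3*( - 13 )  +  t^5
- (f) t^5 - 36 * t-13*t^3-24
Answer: e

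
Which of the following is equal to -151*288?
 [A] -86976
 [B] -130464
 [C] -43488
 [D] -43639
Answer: C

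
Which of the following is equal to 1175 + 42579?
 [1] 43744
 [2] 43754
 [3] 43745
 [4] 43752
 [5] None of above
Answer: 2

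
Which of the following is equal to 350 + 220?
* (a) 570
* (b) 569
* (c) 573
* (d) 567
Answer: a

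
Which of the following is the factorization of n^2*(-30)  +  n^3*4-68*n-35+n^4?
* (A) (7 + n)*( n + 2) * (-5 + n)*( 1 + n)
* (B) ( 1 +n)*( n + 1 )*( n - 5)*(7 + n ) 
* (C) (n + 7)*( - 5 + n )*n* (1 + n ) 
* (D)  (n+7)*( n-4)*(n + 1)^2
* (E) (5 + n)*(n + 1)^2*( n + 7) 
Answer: B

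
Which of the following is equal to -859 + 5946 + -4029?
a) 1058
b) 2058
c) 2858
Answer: a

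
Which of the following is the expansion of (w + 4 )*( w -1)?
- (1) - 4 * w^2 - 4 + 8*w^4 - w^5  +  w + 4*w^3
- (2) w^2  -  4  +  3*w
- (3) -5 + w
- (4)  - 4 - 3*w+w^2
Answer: 2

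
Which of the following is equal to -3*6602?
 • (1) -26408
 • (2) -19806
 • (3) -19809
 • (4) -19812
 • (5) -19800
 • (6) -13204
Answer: 2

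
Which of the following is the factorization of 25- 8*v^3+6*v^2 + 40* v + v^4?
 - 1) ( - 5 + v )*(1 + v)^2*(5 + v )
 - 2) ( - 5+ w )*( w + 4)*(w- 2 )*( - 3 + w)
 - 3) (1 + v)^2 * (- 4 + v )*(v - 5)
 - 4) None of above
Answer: 4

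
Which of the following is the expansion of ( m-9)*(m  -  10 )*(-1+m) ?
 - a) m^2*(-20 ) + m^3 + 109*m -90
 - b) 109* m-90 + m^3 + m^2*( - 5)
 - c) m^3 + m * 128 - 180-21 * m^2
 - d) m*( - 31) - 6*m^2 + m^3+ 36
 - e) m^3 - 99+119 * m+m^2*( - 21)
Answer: a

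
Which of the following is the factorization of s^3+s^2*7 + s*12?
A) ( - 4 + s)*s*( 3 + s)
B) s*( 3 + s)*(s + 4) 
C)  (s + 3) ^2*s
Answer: B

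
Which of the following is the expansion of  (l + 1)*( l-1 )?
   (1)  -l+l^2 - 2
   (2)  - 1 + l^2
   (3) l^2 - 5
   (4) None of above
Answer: 2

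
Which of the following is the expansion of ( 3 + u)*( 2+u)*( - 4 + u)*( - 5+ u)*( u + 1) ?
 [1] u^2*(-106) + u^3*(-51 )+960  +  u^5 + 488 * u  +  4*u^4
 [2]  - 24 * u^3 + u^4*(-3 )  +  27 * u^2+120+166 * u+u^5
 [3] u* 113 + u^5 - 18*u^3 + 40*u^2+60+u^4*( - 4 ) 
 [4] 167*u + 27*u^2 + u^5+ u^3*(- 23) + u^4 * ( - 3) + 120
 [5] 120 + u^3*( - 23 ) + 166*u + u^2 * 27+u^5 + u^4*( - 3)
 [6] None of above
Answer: 5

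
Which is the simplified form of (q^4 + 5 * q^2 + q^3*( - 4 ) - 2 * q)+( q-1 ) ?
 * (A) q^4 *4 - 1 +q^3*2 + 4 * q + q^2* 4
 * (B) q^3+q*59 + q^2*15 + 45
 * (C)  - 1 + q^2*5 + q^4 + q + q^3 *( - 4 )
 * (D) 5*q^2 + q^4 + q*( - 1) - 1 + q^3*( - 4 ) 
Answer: D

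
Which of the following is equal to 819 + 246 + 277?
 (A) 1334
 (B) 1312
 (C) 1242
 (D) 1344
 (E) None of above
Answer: E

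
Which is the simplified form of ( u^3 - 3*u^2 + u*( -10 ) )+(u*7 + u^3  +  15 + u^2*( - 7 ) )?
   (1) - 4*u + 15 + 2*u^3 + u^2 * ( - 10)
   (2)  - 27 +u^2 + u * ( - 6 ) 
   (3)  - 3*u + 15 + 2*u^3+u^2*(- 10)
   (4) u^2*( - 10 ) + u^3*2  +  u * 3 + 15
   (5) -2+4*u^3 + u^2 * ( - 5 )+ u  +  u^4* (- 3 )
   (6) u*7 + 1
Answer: 3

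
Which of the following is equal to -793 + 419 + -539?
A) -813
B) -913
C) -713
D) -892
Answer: B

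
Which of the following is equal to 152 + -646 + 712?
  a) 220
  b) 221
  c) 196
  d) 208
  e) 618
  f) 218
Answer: f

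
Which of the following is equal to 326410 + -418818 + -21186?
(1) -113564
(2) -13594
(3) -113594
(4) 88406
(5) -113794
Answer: 3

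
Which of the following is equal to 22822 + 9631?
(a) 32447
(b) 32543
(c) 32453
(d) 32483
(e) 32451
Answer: c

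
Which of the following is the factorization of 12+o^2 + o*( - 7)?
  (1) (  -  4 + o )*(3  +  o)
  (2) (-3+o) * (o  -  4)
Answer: 2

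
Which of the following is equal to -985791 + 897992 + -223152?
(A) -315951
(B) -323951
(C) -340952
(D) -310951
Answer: D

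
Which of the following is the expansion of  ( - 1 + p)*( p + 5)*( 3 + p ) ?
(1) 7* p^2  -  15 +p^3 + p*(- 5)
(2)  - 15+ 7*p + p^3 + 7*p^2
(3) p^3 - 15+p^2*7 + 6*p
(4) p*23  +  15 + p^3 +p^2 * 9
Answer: 2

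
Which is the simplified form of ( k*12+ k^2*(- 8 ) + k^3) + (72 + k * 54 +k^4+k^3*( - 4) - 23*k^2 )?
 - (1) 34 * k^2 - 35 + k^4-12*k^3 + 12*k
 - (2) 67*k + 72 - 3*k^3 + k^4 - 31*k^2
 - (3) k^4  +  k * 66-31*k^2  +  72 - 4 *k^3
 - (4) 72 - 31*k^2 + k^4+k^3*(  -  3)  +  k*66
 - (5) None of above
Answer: 4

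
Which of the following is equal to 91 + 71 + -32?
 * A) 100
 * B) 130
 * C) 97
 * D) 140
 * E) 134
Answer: B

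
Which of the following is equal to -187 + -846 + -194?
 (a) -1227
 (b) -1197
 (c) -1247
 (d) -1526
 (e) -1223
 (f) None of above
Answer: a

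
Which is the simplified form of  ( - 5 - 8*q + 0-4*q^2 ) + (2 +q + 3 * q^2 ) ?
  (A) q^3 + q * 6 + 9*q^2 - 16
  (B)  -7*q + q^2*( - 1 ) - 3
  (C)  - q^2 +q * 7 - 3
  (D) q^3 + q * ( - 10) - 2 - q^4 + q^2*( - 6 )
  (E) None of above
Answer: B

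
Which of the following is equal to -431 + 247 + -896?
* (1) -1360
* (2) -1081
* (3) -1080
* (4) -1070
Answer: 3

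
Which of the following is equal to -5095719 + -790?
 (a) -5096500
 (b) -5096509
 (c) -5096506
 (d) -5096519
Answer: b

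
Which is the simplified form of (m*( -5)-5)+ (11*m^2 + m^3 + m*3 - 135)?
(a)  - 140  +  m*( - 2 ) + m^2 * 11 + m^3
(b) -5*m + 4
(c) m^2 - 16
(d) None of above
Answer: a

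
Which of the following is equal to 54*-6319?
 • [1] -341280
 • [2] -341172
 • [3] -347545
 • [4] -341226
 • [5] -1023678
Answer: 4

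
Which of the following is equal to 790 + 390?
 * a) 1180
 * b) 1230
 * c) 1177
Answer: a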